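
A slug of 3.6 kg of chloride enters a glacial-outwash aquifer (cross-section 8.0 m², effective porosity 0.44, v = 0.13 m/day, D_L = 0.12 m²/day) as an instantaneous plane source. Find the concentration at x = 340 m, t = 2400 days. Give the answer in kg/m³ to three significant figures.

For an instantaneous plane source, C(x,t) = M/(n_e·A·√(4πDt)) · exp(−(x−vt)²/(4Dt)), with n_e·A the pore (flow) area.
Plume center vt = 0.13 × 2400 = 312 m, so the well at 340 m is 28 m downgradient of the peak.
√(4πDt) = 60.16 m, giving peak height M/(n_e·A·√(4πDt)) = 3.6/(0.44 × 8.0 × 60.16) = 0.01700 kg/m³.
(x−vt)²/(4Dt) = (28)²/(4 × 0.12 × 2400) = 0.6806; exp(−0.6806) = 0.5063.
C = 0.01700 × 0.5063 = 0.00861 kg/m³.

0.00861 kg/m³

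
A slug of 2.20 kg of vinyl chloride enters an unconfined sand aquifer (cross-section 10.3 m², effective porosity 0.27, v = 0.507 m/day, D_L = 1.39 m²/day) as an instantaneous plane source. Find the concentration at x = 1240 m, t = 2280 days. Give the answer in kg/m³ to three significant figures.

0.00227 kg/m³

For an instantaneous plane source, C(x,t) = M/(n_e·A·√(4πDt)) · exp(−(x−vt)²/(4Dt)), with n_e·A the pore (flow) area.
Plume center vt = 0.507 × 2280 = 1155.96 m, so the well at 1240 m is 84.04 m downgradient of the peak.
√(4πDt) = 199.6 m, giving peak height M/(n_e·A·√(4πDt)) = 2.20/(0.27 × 10.3 × 199.6) = 0.003963 kg/m³.
(x−vt)²/(4Dt) = (84.04)²/(4 × 1.39 × 2280) = 0.5571; exp(−0.5571) = 0.5729.
C = 0.003963 × 0.5729 = 0.00227 kg/m³.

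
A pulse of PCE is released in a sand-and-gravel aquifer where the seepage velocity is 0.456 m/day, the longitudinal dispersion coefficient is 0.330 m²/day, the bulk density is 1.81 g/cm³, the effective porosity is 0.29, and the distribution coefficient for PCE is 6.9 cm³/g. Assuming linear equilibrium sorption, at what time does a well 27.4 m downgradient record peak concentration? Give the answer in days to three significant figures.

Retardation factor R = 1 + ρ_b·K_d/n = 1 + 1.81 × 6.9/0.29 = 44.07.
Sorption retards both mechanisms: v_R = v/R = 0.01035 m/day, D_R = D/R = 0.007488 m²/day.
Peak time from v_R²t² + 2D_R t − x² = 0: t = (√(D_R² + v_R²x²) − D_R)/v_R².
√(D_R² + v_R²x²) = √(0.007488² + 0.01035² × 27.4²) = 0.2837; v_R² = 0.0001071.
t = (0.2837 − 0.007488)/0.0001071 = 2580 days.

2580 days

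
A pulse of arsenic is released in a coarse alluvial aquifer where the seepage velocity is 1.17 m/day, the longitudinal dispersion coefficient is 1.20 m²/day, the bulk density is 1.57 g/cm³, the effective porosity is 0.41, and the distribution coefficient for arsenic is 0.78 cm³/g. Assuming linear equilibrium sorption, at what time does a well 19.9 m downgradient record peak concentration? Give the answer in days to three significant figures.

Retardation factor R = 1 + ρ_b·K_d/n = 1 + 1.57 × 0.78/0.41 = 3.987.
Sorption retards both mechanisms: v_R = v/R = 0.2935 m/day, D_R = D/R = 0.3010 m²/day.
Peak time from v_R²t² + 2D_R t − x² = 0: t = (√(D_R² + v_R²x²) − D_R)/v_R².
√(D_R² + v_R²x²) = √(0.3010² + 0.2935² × 19.9²) = 5.848; v_R² = 0.08614.
t = (5.848 − 0.3010)/0.08614 = 64.4 days.

64.4 days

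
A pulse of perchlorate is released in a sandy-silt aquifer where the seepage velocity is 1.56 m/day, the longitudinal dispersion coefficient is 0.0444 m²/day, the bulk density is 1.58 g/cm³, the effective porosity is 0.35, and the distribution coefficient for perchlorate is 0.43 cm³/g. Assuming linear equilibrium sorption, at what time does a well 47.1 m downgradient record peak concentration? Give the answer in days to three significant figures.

88.7 days

Retardation factor R = 1 + ρ_b·K_d/n = 1 + 1.58 × 0.43/0.35 = 2.941.
Sorption retards both mechanisms: v_R = v/R = 0.5304 m/day, D_R = D/R = 0.01510 m²/day.
Peak time from v_R²t² + 2D_R t − x² = 0: t = (√(D_R² + v_R²x²) − D_R)/v_R².
√(D_R² + v_R²x²) = √(0.01510² + 0.5304² × 47.1²) = 24.98; v_R² = 0.2813.
t = (24.98 − 0.01510)/0.2813 = 88.7 days.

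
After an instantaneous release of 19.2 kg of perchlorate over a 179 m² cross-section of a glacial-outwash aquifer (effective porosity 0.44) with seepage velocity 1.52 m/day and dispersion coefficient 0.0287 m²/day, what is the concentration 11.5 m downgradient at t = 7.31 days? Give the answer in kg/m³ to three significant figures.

For an instantaneous plane source, C(x,t) = M/(n_e·A·√(4πDt)) · exp(−(x−vt)²/(4Dt)), with n_e·A the pore (flow) area.
Plume center vt = 1.52 × 7.31 = 11.1112 m, so the well at 11.5 m is 0.3888 m downgradient of the peak.
√(4πDt) = 1.624 m, giving peak height M/(n_e·A·√(4πDt)) = 19.2/(0.44 × 179 × 1.624) = 0.1501 kg/m³.
(x−vt)²/(4Dt) = (0.3888)²/(4 × 0.0287 × 7.31) = 0.1801; exp(−0.1801) = 0.8352.
C = 0.1501 × 0.8352 = 0.125 kg/m³.

0.125 kg/m³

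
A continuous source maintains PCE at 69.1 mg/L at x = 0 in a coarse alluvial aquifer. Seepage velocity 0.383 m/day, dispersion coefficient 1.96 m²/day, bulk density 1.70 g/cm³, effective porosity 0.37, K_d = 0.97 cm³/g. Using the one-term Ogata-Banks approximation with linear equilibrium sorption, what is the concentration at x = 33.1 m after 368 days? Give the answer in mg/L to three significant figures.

22.6 mg/L

Retardation factor R = 1 + ρ_b·K_d/n = 1 + 1.70 × 0.97/0.37 = 5.457.
Sorption retards both mechanisms: v_R = v/R = 0.07019 m/day, D_R = D/R = 0.3592 m²/day.
v_R·t = 0.07019 × 368 = 25.82992 m; 2√(D_R t) = 22.99 m; argument = (33.1 − 25.82992)/22.99 = 0.3162.
C = C₀ × ½·erfc(0.3162) = 69.1 × 0.3274 = 22.6 mg/L.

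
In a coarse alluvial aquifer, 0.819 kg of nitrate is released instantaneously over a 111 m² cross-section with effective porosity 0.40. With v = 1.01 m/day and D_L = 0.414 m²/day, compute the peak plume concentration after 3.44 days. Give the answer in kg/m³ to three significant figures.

0.00436 kg/m³

The peak of an instantaneous 1D plume sits at x = vt; there the Gaussian factor is 1 and C_max = M/(n_e·A·√(4πDt)), where n_e·A is the pore area the mass is dissolved in.
√(4πDt) = √(4π × 0.414 × 3.44) = 4.230 m, so C_max = 0.819/(0.40 × 111 × 4.230) = 0.00436 kg/m³.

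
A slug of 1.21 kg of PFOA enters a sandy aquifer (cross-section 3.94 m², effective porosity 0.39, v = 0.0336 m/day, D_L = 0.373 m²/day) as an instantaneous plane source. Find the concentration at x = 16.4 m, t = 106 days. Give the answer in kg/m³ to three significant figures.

0.0125 kg/m³

For an instantaneous plane source, C(x,t) = M/(n_e·A·√(4πDt)) · exp(−(x−vt)²/(4Dt)), with n_e·A the pore (flow) area.
Plume center vt = 0.0336 × 106 = 3.5616 m, so the well at 16.4 m is 12.8384 m downgradient of the peak.
√(4πDt) = 22.29 m, giving peak height M/(n_e·A·√(4πDt)) = 1.21/(0.39 × 3.94 × 22.29) = 0.03533 kg/m³.
(x−vt)²/(4Dt) = (12.8384)²/(4 × 0.373 × 106) = 1.042; exp(−1.042) = 0.3527.
C = 0.03533 × 0.3527 = 0.0125 kg/m³.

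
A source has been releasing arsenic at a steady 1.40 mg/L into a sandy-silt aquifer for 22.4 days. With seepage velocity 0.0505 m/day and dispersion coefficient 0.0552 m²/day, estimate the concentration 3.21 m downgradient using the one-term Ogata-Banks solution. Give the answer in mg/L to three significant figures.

For a continuous step input, C/C₀ ≈ ½·erfc((x−vt)/(2√(Dt))).
vt = 0.0505 × 22.4 = 1.1312 m and 2√(Dt) = 2√(0.0552 × 22.4) = 2.224 m.
Argument (x−vt)/(2√(Dt)) = (3.21 − 1.1312)/2.224 = 0.9347; ½·erfc(0.9347) = 0.09311.
C = 1.40 × 0.09311 = 0.130 mg/L.

0.130 mg/L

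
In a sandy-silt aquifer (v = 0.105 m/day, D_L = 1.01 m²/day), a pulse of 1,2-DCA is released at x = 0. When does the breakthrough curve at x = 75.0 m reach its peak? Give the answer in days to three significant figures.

629 days

For the 1D instantaneous-source solution, setting ∂C/∂t = 0 at fixed x gives v²t² + 2Dt − x² = 0, so t = (√(D² + v²x²) − D)/v².
√(D² + v²x²) = √(1.01² + 0.105² × 75.0²) = 7.940; v² = 0.011025.
t = (7.940 − 1.01)/0.011025 = 629 days (vs. the pure-advection estimate x/v = 714 d).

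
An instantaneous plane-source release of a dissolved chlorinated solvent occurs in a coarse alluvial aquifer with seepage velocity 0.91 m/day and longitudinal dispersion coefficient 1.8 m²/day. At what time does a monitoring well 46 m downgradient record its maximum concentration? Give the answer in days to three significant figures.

48.4 days

For the 1D instantaneous-source solution, setting ∂C/∂t = 0 at fixed x gives v²t² + 2Dt − x² = 0, so t = (√(D² + v²x²) − D)/v².
√(D² + v²x²) = √(1.8² + 0.91² × 46²) = 41.90; v² = 0.8281.
t = (41.90 − 1.8)/0.8281 = 48.4 days (vs. the pure-advection estimate x/v = 50.5 d).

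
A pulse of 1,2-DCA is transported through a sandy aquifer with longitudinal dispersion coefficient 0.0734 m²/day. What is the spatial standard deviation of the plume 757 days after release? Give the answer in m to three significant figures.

10.5 m

Dispersive spreading gives a Gaussian with σ² = 2Dt; advection only shifts the center.
σ = √(2 × 0.0734 × 757) = 10.5 m.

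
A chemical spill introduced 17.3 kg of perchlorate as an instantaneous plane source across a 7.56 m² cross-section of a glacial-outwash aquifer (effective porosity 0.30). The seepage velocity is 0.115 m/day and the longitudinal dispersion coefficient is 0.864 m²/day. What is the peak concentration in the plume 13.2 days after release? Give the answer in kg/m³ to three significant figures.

0.637 kg/m³

The peak of an instantaneous 1D plume sits at x = vt; there the Gaussian factor is 1 and C_max = M/(n_e·A·√(4πDt)), where n_e·A is the pore area the mass is dissolved in.
√(4πDt) = √(4π × 0.864 × 13.2) = 11.97 m, so C_max = 17.3/(0.30 × 7.56 × 11.97) = 0.637 kg/m³.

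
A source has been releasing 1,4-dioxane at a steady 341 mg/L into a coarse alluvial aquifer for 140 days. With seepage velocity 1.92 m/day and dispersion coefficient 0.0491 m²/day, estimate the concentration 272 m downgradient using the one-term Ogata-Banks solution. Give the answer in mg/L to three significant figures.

66.2 mg/L

For a continuous step input, C/C₀ ≈ ½·erfc((x−vt)/(2√(Dt))).
vt = 1.92 × 140 = 268.8 m and 2√(Dt) = 2√(0.0491 × 140) = 5.244 m.
Argument (x−vt)/(2√(Dt)) = (272 − 268.8)/5.244 = 0.6102; ½·erfc(0.6102) = 0.1941.
C = 341 × 0.1941 = 66.2 mg/L.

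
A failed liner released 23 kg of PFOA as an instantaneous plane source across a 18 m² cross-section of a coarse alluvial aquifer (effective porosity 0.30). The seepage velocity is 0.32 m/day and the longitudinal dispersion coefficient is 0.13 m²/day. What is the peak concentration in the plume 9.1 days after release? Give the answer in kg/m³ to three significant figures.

The peak of an instantaneous 1D plume sits at x = vt; there the Gaussian factor is 1 and C_max = M/(n_e·A·√(4πDt)), where n_e·A is the pore area the mass is dissolved in.
√(4πDt) = √(4π × 0.13 × 9.1) = 3.856 m, so C_max = 23/(0.30 × 18 × 3.856) = 1.10 kg/m³.

1.10 kg/m³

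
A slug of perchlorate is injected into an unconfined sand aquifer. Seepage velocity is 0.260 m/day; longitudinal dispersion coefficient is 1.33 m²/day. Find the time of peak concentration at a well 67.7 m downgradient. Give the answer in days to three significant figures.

241 days

For the 1D instantaneous-source solution, setting ∂C/∂t = 0 at fixed x gives v²t² + 2Dt − x² = 0, so t = (√(D² + v²x²) − D)/v².
√(D² + v²x²) = √(1.33² + 0.260² × 67.7²) = 17.65; v² = 0.0676.
t = (17.65 − 1.33)/0.0676 = 241 days (vs. the pure-advection estimate x/v = 260 d).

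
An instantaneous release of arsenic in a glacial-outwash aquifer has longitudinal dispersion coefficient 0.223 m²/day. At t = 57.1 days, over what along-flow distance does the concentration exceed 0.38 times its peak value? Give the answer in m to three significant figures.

14.0 m

The plume is Gaussian with σ = √(2Dt) = √(2 × 0.223 × 57.1) = 5.046 m.
C/C_peak = exp(−Δx²/(2σ²)) = 0.38 ⇒ Δx = σ·√(−2 ln 0.38) = 5.046 × 1.391 = 7.019 m.
Width = 2Δx = 14.0 m.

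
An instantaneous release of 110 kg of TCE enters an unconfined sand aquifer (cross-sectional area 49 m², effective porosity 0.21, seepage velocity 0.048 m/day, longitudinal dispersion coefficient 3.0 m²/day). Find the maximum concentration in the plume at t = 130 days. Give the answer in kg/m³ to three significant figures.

0.153 kg/m³

The peak of an instantaneous 1D plume sits at x = vt; there the Gaussian factor is 1 and C_max = M/(n_e·A·√(4πDt)), where n_e·A is the pore area the mass is dissolved in.
√(4πDt) = √(4π × 3.0 × 130) = 70.01 m, so C_max = 110/(0.21 × 49 × 70.01) = 0.153 kg/m³.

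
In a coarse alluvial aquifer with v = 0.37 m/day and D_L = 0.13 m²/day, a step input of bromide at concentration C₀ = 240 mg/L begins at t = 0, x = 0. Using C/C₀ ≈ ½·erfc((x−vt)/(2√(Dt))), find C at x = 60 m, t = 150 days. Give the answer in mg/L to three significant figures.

For a continuous step input, C/C₀ ≈ ½·erfc((x−vt)/(2√(Dt))).
vt = 0.37 × 150 = 55.5 m and 2√(Dt) = 2√(0.13 × 150) = 8.832 m.
Argument (x−vt)/(2√(Dt)) = (60 − 55.5)/8.832 = 0.5095; ½·erfc(0.5095) = 0.2356.
C = 240 × 0.2356 = 56.5 mg/L.

56.5 mg/L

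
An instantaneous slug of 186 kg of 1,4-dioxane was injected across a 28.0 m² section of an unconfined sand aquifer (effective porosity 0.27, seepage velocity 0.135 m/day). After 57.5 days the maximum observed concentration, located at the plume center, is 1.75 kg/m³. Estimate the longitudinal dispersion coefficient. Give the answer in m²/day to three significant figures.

0.274 m²/day

At the plume center C_max = M/(n_e·A·√(4πDt)), so D = M²/(4πt·(n_e·A·C_max)²).
n_e·A·C_max = 0.27 × 28.0 × 1.75 = 13.23 kg/m.
D = 186²/(4π × 57.5 × 13.23²) = 0.274 m²/day.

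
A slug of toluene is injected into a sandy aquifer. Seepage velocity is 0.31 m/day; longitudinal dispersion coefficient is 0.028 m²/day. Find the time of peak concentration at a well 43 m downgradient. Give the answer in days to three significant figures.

For the 1D instantaneous-source solution, setting ∂C/∂t = 0 at fixed x gives v²t² + 2Dt − x² = 0, so t = (√(D² + v²x²) − D)/v².
√(D² + v²x²) = √(0.028² + 0.31² × 43²) = 13.33; v² = 0.0961.
t = (13.33 − 0.028)/0.0961 = 138 days (vs. the pure-advection estimate x/v = 139 d).

138 days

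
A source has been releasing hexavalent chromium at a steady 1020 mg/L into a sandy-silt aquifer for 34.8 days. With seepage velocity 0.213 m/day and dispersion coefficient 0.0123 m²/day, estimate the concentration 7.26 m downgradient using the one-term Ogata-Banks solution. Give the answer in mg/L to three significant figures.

577 mg/L

For a continuous step input, C/C₀ ≈ ½·erfc((x−vt)/(2√(Dt))).
vt = 0.213 × 34.8 = 7.4124 m and 2√(Dt) = 2√(0.0123 × 34.8) = 1.308 m.
Argument (x−vt)/(2√(Dt)) = (7.26 − 7.4124)/1.308 = -0.1165; ½·erfc(-0.1165) = 0.5654.
C = 1020 × 0.5654 = 577 mg/L.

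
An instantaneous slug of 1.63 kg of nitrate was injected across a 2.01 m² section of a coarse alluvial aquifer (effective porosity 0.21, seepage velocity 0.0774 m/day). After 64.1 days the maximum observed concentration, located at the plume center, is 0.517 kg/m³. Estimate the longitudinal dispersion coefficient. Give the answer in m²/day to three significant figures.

0.0693 m²/day

At the plume center C_max = M/(n_e·A·√(4πDt)), so D = M²/(4πt·(n_e·A·C_max)²).
n_e·A·C_max = 0.21 × 2.01 × 0.517 = 0.2182 kg/m.
D = 1.63²/(4π × 64.1 × 0.2182²) = 0.0693 m²/day.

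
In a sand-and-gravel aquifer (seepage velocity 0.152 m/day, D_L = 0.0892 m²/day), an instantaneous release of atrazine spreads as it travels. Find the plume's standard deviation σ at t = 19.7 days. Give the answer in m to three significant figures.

1.87 m

Dispersive spreading gives a Gaussian with σ² = 2Dt; advection only shifts the center.
σ = √(2 × 0.0892 × 19.7) = 1.87 m.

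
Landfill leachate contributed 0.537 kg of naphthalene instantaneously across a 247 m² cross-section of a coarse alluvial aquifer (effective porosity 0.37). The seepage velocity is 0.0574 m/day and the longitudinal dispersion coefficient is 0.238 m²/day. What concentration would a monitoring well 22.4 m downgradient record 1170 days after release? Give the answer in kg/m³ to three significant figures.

For an instantaneous plane source, C(x,t) = M/(n_e·A·√(4πDt)) · exp(−(x−vt)²/(4Dt)), with n_e·A the pore (flow) area.
Plume center vt = 0.0574 × 1170 = 67.158 m, so the well at 22.4 m is 44.758 m upgradient of the peak.
√(4πDt) = 59.15 m, giving peak height M/(n_e·A·√(4πDt)) = 0.537/(0.37 × 247 × 59.15) = 9.934e-05 kg/m³.
(x−vt)²/(4Dt) = (-44.758)²/(4 × 0.238 × 1170) = 1.799; exp(−1.799) = 0.1655.
C = 9.934e-05 × 0.1655 = 1.64e-05 kg/m³.

1.64e-05 kg/m³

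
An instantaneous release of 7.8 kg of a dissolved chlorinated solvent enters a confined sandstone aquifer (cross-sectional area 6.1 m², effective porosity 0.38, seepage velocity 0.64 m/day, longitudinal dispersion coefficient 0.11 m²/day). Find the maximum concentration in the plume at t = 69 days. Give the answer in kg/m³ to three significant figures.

0.345 kg/m³

The peak of an instantaneous 1D plume sits at x = vt; there the Gaussian factor is 1 and C_max = M/(n_e·A·√(4πDt)), where n_e·A is the pore area the mass is dissolved in.
√(4πDt) = √(4π × 0.11 × 69) = 9.766 m, so C_max = 7.8/(0.38 × 6.1 × 9.766) = 0.345 kg/m³.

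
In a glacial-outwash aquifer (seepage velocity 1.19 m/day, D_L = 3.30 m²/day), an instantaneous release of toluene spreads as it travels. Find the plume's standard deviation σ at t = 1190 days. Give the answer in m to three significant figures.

Dispersive spreading gives a Gaussian with σ² = 2Dt; advection only shifts the center.
σ = √(2 × 3.30 × 1190) = 88.6 m.

88.6 m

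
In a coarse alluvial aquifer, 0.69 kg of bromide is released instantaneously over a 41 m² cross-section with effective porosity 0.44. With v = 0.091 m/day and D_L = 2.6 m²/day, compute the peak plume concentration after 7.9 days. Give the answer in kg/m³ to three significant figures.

0.00238 kg/m³

The peak of an instantaneous 1D plume sits at x = vt; there the Gaussian factor is 1 and C_max = M/(n_e·A·√(4πDt)), where n_e·A is the pore area the mass is dissolved in.
√(4πDt) = √(4π × 2.6 × 7.9) = 16.07 m, so C_max = 0.69/(0.44 × 41 × 16.07) = 0.00238 kg/m³.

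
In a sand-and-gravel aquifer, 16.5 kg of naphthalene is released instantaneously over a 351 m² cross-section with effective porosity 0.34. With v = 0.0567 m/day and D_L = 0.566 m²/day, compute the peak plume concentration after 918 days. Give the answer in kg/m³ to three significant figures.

The peak of an instantaneous 1D plume sits at x = vt; there the Gaussian factor is 1 and C_max = M/(n_e·A·√(4πDt)), where n_e·A is the pore area the mass is dissolved in.
√(4πDt) = √(4π × 0.566 × 918) = 80.80 m, so C_max = 16.5/(0.34 × 351 × 80.80) = 0.00171 kg/m³.

0.00171 kg/m³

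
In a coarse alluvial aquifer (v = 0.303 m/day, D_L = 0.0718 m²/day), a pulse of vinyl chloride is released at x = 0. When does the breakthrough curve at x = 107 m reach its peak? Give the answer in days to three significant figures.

For the 1D instantaneous-source solution, setting ∂C/∂t = 0 at fixed x gives v²t² + 2Dt − x² = 0, so t = (√(D² + v²x²) − D)/v².
√(D² + v²x²) = √(0.0718² + 0.303² × 107²) = 32.42; v² = 0.091809.
t = (32.42 − 0.0718)/0.091809 = 352 days (vs. the pure-advection estimate x/v = 353 d).

352 days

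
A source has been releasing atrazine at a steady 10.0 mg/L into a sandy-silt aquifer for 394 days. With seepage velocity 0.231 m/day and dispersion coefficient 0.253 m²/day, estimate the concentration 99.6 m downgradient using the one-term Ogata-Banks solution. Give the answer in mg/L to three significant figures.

2.72 mg/L

For a continuous step input, C/C₀ ≈ ½·erfc((x−vt)/(2√(Dt))).
vt = 0.231 × 394 = 91.014 m and 2√(Dt) = 2√(0.253 × 394) = 19.97 m.
Argument (x−vt)/(2√(Dt)) = (99.6 − 91.014)/19.97 = 0.4299; ½·erfc(0.4299) = 0.2716.
C = 10.0 × 0.2716 = 2.72 mg/L.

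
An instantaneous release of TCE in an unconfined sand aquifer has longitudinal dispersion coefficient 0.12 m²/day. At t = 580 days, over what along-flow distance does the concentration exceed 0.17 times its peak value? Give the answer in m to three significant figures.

The plume is Gaussian with σ = √(2Dt) = √(2 × 0.12 × 580) = 11.80 m.
C/C_peak = exp(−Δx²/(2σ²)) = 0.17 ⇒ Δx = σ·√(−2 ln 0.17) = 11.80 × 1.883 = 22.22 m.
Width = 2Δx = 44.4 m.

44.4 m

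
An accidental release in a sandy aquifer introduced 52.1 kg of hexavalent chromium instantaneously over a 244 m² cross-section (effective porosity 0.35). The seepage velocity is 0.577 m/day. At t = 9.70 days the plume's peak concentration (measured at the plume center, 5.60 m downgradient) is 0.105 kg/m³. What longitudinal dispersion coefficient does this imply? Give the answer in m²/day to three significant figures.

At the plume center C_max = M/(n_e·A·√(4πDt)), so D = M²/(4πt·(n_e·A·C_max)²).
n_e·A·C_max = 0.35 × 244 × 0.105 = 8.967 kg/m.
D = 52.1²/(4π × 9.70 × 8.967²) = 0.277 m²/day.

0.277 m²/day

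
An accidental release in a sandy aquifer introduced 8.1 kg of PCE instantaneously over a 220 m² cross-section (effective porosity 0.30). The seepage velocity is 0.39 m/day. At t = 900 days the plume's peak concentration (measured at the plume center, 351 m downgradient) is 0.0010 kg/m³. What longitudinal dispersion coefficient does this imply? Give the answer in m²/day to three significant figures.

1.33 m²/day

At the plume center C_max = M/(n_e·A·√(4πDt)), so D = M²/(4πt·(n_e·A·C_max)²).
n_e·A·C_max = 0.30 × 220 × 0.0010 = 0.06600 kg/m.
D = 8.1²/(4π × 900 × 0.06600²) = 1.33 m²/day.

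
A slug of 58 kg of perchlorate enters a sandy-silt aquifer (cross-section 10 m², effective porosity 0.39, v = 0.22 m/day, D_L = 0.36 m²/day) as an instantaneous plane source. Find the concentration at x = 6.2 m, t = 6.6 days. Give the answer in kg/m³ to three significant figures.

For an instantaneous plane source, C(x,t) = M/(n_e·A·√(4πDt)) · exp(−(x−vt)²/(4Dt)), with n_e·A the pore (flow) area.
Plume center vt = 0.22 × 6.6 = 1.452 m, so the well at 6.2 m is 4.748 m downgradient of the peak.
√(4πDt) = 5.464 m, giving peak height M/(n_e·A·√(4πDt)) = 58/(0.39 × 10 × 5.464) = 2.722 kg/m³.
(x−vt)²/(4Dt) = (4.748)²/(4 × 0.36 × 6.6) = 2.372; exp(−2.372) = 0.09329.
C = 2.722 × 0.09329 = 0.254 kg/m³.

0.254 kg/m³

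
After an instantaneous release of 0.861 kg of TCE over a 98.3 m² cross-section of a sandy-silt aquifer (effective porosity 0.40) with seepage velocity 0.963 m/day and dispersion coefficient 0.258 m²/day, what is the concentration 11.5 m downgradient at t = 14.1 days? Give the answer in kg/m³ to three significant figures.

For an instantaneous plane source, C(x,t) = M/(n_e·A·√(4πDt)) · exp(−(x−vt)²/(4Dt)), with n_e·A the pore (flow) area.
Plume center vt = 0.963 × 14.1 = 13.5783 m, so the well at 11.5 m is 2.0783 m upgradient of the peak.
√(4πDt) = 6.761 m, giving peak height M/(n_e·A·√(4πDt)) = 0.861/(0.40 × 98.3 × 6.761) = 0.003239 kg/m³.
(x−vt)²/(4Dt) = (-2.0783)²/(4 × 0.258 × 14.1) = 0.2968; exp(−0.2968) = 0.7432.
C = 0.003239 × 0.7432 = 0.00241 kg/m³.

0.00241 kg/m³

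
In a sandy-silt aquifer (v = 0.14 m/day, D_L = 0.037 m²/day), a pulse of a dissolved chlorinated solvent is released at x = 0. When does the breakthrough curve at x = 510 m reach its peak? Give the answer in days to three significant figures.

3640 days

For the 1D instantaneous-source solution, setting ∂C/∂t = 0 at fixed x gives v²t² + 2Dt − x² = 0, so t = (√(D² + v²x²) − D)/v².
√(D² + v²x²) = √(0.037² + 0.14² × 510²) = 71.40; v² = 0.0196.
t = (71.40 − 0.037)/0.0196 = 3640 days (vs. the pure-advection estimate x/v = 3640 d).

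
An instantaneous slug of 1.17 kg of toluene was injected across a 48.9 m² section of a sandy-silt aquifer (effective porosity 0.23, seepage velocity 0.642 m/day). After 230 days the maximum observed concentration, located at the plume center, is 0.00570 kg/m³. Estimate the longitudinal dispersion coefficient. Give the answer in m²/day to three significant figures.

At the plume center C_max = M/(n_e·A·√(4πDt)), so D = M²/(4πt·(n_e·A·C_max)²).
n_e·A·C_max = 0.23 × 48.9 × 0.00570 = 0.06411 kg/m.
D = 1.17²/(4π × 230 × 0.06411²) = 0.115 m²/day.

0.115 m²/day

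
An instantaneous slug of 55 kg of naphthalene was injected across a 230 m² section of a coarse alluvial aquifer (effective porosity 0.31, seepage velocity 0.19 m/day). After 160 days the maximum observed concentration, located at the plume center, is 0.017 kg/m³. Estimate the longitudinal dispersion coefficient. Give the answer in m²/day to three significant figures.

At the plume center C_max = M/(n_e·A·√(4πDt)), so D = M²/(4πt·(n_e·A·C_max)²).
n_e·A·C_max = 0.31 × 230 × 0.017 = 1.212 kg/m.
D = 55²/(4π × 160 × 1.212²) = 1.02 m²/day.

1.02 m²/day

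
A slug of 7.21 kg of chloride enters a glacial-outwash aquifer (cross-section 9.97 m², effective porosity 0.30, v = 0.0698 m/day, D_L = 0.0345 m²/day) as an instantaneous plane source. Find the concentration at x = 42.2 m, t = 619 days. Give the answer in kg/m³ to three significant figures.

For an instantaneous plane source, C(x,t) = M/(n_e·A·√(4πDt)) · exp(−(x−vt)²/(4Dt)), with n_e·A the pore (flow) area.
Plume center vt = 0.0698 × 619 = 43.2062 m, so the well at 42.2 m is 1.0062 m upgradient of the peak.
√(4πDt) = 16.38 m, giving peak height M/(n_e·A·√(4πDt)) = 7.21/(0.30 × 9.97 × 16.38) = 0.1472 kg/m³.
(x−vt)²/(4Dt) = (-1.0062)²/(4 × 0.0345 × 619) = 0.01185; exp(−0.01185) = 0.9882.
C = 0.1472 × 0.9882 = 0.145 kg/m³.

0.145 kg/m³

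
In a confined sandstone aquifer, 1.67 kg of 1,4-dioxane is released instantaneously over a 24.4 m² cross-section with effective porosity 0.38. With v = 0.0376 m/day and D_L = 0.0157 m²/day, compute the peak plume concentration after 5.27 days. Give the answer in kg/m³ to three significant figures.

The peak of an instantaneous 1D plume sits at x = vt; there the Gaussian factor is 1 and C_max = M/(n_e·A·√(4πDt)), where n_e·A is the pore area the mass is dissolved in.
√(4πDt) = √(4π × 0.0157 × 5.27) = 1.020 m, so C_max = 1.67/(0.38 × 24.4 × 1.020) = 0.177 kg/m³.

0.177 kg/m³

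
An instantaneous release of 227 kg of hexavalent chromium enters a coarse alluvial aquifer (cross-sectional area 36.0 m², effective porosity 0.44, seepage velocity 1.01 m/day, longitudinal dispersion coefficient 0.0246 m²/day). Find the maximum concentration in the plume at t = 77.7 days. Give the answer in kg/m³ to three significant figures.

2.92 kg/m³

The peak of an instantaneous 1D plume sits at x = vt; there the Gaussian factor is 1 and C_max = M/(n_e·A·√(4πDt)), where n_e·A is the pore area the mass is dissolved in.
√(4πDt) = √(4π × 0.0246 × 77.7) = 4.901 m, so C_max = 227/(0.44 × 36.0 × 4.901) = 2.92 kg/m³.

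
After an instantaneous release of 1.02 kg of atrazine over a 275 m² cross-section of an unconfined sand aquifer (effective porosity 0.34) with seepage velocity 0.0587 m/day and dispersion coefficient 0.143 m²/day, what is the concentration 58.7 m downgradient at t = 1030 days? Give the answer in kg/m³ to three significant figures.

0.000252 kg/m³

For an instantaneous plane source, C(x,t) = M/(n_e·A·√(4πDt)) · exp(−(x−vt)²/(4Dt)), with n_e·A the pore (flow) area.
Plume center vt = 0.0587 × 1030 = 60.461 m, so the well at 58.7 m is 1.761 m upgradient of the peak.
√(4πDt) = 43.02 m, giving peak height M/(n_e·A·√(4πDt)) = 1.02/(0.34 × 275 × 43.02) = 0.0002536 kg/m³.
(x−vt)²/(4Dt) = (-1.761)²/(4 × 0.143 × 1030) = 0.005264; exp(−0.005264) = 0.9947.
C = 0.0002536 × 0.9947 = 0.000252 kg/m³.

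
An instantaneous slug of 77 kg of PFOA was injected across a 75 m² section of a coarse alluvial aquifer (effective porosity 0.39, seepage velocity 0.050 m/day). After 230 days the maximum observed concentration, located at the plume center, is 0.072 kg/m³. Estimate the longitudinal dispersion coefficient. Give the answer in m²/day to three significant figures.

0.463 m²/day

At the plume center C_max = M/(n_e·A·√(4πDt)), so D = M²/(4πt·(n_e·A·C_max)²).
n_e·A·C_max = 0.39 × 75 × 0.072 = 2.106 kg/m.
D = 77²/(4π × 230 × 2.106²) = 0.463 m²/day.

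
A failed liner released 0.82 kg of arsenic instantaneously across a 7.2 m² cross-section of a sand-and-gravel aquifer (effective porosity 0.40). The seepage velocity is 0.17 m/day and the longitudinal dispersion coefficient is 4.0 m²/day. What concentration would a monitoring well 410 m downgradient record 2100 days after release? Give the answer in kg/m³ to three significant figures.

0.000806 kg/m³

For an instantaneous plane source, C(x,t) = M/(n_e·A·√(4πDt)) · exp(−(x−vt)²/(4Dt)), with n_e·A the pore (flow) area.
Plume center vt = 0.17 × 2100 = 357 m, so the well at 410 m is 53 m downgradient of the peak.
√(4πDt) = 324.9 m, giving peak height M/(n_e·A·√(4πDt)) = 0.82/(0.40 × 7.2 × 324.9) = 0.0008763 kg/m³.
(x−vt)²/(4Dt) = (53)²/(4 × 4.0 × 2100) = 0.08360; exp(−0.08360) = 0.9198.
C = 0.0008763 × 0.9198 = 0.000806 kg/m³.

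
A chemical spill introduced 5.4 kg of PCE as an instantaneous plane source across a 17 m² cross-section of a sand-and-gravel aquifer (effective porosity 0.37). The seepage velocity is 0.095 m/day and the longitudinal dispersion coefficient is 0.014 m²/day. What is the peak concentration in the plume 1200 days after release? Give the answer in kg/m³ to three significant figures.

0.0591 kg/m³

The peak of an instantaneous 1D plume sits at x = vt; there the Gaussian factor is 1 and C_max = M/(n_e·A·√(4πDt)), where n_e·A is the pore area the mass is dissolved in.
√(4πDt) = √(4π × 0.014 × 1200) = 14.53 m, so C_max = 5.4/(0.37 × 17 × 14.53) = 0.0591 kg/m³.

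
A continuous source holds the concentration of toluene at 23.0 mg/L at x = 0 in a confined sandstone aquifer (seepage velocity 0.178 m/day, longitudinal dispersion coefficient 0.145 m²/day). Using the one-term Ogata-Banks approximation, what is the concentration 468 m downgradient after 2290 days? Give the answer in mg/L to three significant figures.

0.220 mg/L

For a continuous step input, C/C₀ ≈ ½·erfc((x−vt)/(2√(Dt))).
vt = 0.178 × 2290 = 407.62 m and 2√(Dt) = 2√(0.145 × 2290) = 36.44 m.
Argument (x−vt)/(2√(Dt)) = (468 − 407.62)/36.44 = 1.657; ½·erfc(1.657) = 0.009556.
C = 23.0 × 0.009556 = 0.220 mg/L.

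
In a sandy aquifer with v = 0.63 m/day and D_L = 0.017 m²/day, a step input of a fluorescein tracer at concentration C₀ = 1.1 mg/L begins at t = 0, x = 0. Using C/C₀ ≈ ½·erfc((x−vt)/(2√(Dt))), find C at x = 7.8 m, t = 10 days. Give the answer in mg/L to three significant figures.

For a continuous step input, C/C₀ ≈ ½·erfc((x−vt)/(2√(Dt))).
vt = 0.63 × 10 = 6.3 m and 2√(Dt) = 2√(0.017 × 10) = 0.8246 m.
Argument (x−vt)/(2√(Dt)) = (7.8 − 6.3)/0.8246 = 1.819; ½·erfc(1.819) = 0.005049.
C = 1.1 × 0.005049 = 0.00555 mg/L.

0.00555 mg/L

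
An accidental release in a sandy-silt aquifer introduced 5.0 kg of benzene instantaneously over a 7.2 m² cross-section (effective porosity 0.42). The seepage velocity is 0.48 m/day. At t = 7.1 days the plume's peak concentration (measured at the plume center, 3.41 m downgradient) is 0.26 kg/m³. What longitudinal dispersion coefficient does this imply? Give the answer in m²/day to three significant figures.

0.453 m²/day

At the plume center C_max = M/(n_e·A·√(4πDt)), so D = M²/(4πt·(n_e·A·C_max)²).
n_e·A·C_max = 0.42 × 7.2 × 0.26 = 0.7862 kg/m.
D = 5.0²/(4π × 7.1 × 0.7862²) = 0.453 m²/day.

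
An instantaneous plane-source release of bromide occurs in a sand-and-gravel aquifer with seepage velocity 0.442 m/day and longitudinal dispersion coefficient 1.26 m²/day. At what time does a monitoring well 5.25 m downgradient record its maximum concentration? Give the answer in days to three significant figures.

For the 1D instantaneous-source solution, setting ∂C/∂t = 0 at fixed x gives v²t² + 2Dt − x² = 0, so t = (√(D² + v²x²) − D)/v².
√(D² + v²x²) = √(1.26² + 0.442² × 5.25²) = 2.641; v² = 0.195364.
t = (2.641 − 1.26)/0.195364 = 7.07 days (vs. the pure-advection estimate x/v = 11.9 d).

7.07 days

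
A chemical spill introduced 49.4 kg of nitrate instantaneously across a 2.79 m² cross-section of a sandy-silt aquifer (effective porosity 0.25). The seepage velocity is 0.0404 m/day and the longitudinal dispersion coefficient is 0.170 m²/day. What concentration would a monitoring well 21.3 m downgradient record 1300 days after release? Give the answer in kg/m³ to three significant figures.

For an instantaneous plane source, C(x,t) = M/(n_e·A·√(4πDt)) · exp(−(x−vt)²/(4Dt)), with n_e·A the pore (flow) area.
Plume center vt = 0.0404 × 1300 = 52.52 m, so the well at 21.3 m is 31.22 m upgradient of the peak.
√(4πDt) = 52.70 m, giving peak height M/(n_e·A·√(4πDt)) = 49.4/(0.25 × 2.79 × 52.70) = 1.344 kg/m³.
(x−vt)²/(4Dt) = (-31.22)²/(4 × 0.170 × 1300) = 1.103; exp(−1.103) = 0.3319.
C = 1.344 × 0.3319 = 0.446 kg/m³.

0.446 kg/m³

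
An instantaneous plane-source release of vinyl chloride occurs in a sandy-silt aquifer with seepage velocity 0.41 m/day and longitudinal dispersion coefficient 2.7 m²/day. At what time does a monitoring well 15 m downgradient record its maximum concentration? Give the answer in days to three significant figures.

For the 1D instantaneous-source solution, setting ∂C/∂t = 0 at fixed x gives v²t² + 2Dt − x² = 0, so t = (√(D² + v²x²) − D)/v².
√(D² + v²x²) = √(2.7² + 0.41² × 15²) = 6.717; v² = 0.1681.
t = (6.717 − 2.7)/0.1681 = 23.9 days (vs. the pure-advection estimate x/v = 36.6 d).

23.9 days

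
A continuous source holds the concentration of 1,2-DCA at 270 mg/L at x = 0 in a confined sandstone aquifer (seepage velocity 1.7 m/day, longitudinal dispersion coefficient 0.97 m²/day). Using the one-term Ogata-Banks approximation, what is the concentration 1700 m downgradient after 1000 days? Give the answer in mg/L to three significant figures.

For a continuous step input, C/C₀ ≈ ½·erfc((x−vt)/(2√(Dt))).
vt = 1.7 × 1000 = 1700 m and 2√(Dt) = 2√(0.97 × 1000) = 62.29 m.
Argument (x−vt)/(2√(Dt)) = (1700 − 1700)/62.29 = 0; ½·erfc(0) = 0.5000.
C = 270 × 0.5000 = 135 mg/L.

135 mg/L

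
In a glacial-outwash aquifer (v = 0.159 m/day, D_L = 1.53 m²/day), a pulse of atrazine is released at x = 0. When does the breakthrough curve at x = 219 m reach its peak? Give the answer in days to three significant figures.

1320 days

For the 1D instantaneous-source solution, setting ∂C/∂t = 0 at fixed x gives v²t² + 2Dt − x² = 0, so t = (√(D² + v²x²) − D)/v².
√(D² + v²x²) = √(1.53² + 0.159² × 219²) = 34.85; v² = 0.025281.
t = (34.85 − 1.53)/0.025281 = 1320 days (vs. the pure-advection estimate x/v = 1380 d).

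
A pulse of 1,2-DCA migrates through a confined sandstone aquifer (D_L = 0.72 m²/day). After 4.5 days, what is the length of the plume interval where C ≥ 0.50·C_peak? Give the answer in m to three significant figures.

The plume is Gaussian with σ = √(2Dt) = √(2 × 0.72 × 4.5) = 2.546 m.
C/C_peak = exp(−Δx²/(2σ²)) = 0.50 ⇒ Δx = σ·√(−2 ln 0.50) = 2.546 × 1.177 = 2.997 m.
Width = 2Δx = 5.99 m.

5.99 m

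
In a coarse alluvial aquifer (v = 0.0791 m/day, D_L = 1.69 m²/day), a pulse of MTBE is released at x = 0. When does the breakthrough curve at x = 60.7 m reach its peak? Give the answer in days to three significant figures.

For the 1D instantaneous-source solution, setting ∂C/∂t = 0 at fixed x gives v²t² + 2Dt − x² = 0, so t = (√(D² + v²x²) − D)/v².
√(D² + v²x²) = √(1.69² + 0.0791² × 60.7²) = 5.090; v² = 0.00625681.
t = (5.090 − 1.69)/0.00625681 = 543 days (vs. the pure-advection estimate x/v = 767 d).

543 days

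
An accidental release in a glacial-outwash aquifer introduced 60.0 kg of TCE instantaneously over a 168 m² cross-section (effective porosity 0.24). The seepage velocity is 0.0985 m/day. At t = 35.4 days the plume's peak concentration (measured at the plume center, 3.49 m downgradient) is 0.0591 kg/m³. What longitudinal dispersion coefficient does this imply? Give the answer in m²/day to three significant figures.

At the plume center C_max = M/(n_e·A·√(4πDt)), so D = M²/(4πt·(n_e·A·C_max)²).
n_e·A·C_max = 0.24 × 168 × 0.0591 = 2.383 kg/m.
D = 60.0²/(4π × 35.4 × 2.383²) = 1.43 m²/day.

1.43 m²/day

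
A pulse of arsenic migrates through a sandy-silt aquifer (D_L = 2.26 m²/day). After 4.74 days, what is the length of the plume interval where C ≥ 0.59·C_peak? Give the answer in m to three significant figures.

The plume is Gaussian with σ = √(2Dt) = √(2 × 2.26 × 4.74) = 4.629 m.
C/C_peak = exp(−Δx²/(2σ²)) = 0.59 ⇒ Δx = σ·√(−2 ln 0.59) = 4.629 × 1.027 = 4.754 m.
Width = 2Δx = 9.51 m.

9.51 m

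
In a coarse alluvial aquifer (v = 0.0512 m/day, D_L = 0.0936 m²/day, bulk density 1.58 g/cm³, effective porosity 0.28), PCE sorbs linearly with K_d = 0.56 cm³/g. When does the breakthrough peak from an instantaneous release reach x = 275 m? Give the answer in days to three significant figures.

Retardation factor R = 1 + ρ_b·K_d/n = 1 + 1.58 × 0.56/0.28 = 4.160.
Sorption retards both mechanisms: v_R = v/R = 0.01231 m/day, D_R = D/R = 0.02250 m²/day.
Peak time from v_R²t² + 2D_R t − x² = 0: t = (√(D_R² + v_R²x²) − D_R)/v_R².
√(D_R² + v_R²x²) = √(0.02250² + 0.01231² × 275²) = 3.385; v_R² = 0.0001515.
t = (3.385 − 0.02250)/0.0001515 = 22200 days.

22200 days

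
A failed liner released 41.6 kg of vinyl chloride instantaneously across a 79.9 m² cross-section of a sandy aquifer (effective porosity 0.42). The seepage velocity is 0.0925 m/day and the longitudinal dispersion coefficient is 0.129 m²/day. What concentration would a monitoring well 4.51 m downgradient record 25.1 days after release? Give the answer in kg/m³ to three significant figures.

For an instantaneous plane source, C(x,t) = M/(n_e·A·√(4πDt)) · exp(−(x−vt)²/(4Dt)), with n_e·A the pore (flow) area.
Plume center vt = 0.0925 × 25.1 = 2.32175 m, so the well at 4.51 m is 2.18825 m downgradient of the peak.
√(4πDt) = 6.379 m, giving peak height M/(n_e·A·√(4πDt)) = 41.6/(0.42 × 79.9 × 6.379) = 0.1943 kg/m³.
(x−vt)²/(4Dt) = (2.18825)²/(4 × 0.129 × 25.1) = 0.3697; exp(−0.3697) = 0.6909.
C = 0.1943 × 0.6909 = 0.134 kg/m³.

0.134 kg/m³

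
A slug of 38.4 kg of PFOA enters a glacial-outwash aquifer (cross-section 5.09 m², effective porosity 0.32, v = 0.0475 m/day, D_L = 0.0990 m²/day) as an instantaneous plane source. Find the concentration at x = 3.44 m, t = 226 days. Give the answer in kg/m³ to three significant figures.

0.776 kg/m³

For an instantaneous plane source, C(x,t) = M/(n_e·A·√(4πDt)) · exp(−(x−vt)²/(4Dt)), with n_e·A the pore (flow) area.
Plume center vt = 0.0475 × 226 = 10.735 m, so the well at 3.44 m is 7.295 m upgradient of the peak.
√(4πDt) = 16.77 m, giving peak height M/(n_e·A·√(4πDt)) = 38.4/(0.32 × 5.09 × 16.77) = 1.406 kg/m³.
(x−vt)²/(4Dt) = (-7.295)²/(4 × 0.0990 × 226) = 0.5946; exp(−0.5946) = 0.5518.
C = 1.406 × 0.5518 = 0.776 kg/m³.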